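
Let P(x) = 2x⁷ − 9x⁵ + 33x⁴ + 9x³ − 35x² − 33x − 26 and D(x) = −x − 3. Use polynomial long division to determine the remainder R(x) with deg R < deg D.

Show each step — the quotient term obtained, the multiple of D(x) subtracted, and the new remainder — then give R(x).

R(x) = 1

Step 1: lead(2x⁷ − 9x⁵ + 33x⁴ + 9x³ − 35x² − 33x − 26) ÷ lead(D) = 2x⁷ ÷ −x = −2x⁶. Subtract (−2x⁶)·D = 2x⁷ + 6x⁶. Remainder: −6x⁶ − 9x⁵ + 33x⁴ + 9x³ − 35x² − 33x − 26.
Step 2: lead(−6x⁶ − 9x⁵ + 33x⁴ + 9x³ − 35x² − 33x − 26) ÷ lead(D) = −6x⁶ ÷ −x = 6x⁵. Subtract (6x⁵)·D = −6x⁶ − 18x⁵. Remainder: 9x⁵ + 33x⁴ + 9x³ − 35x² − 33x − 26.
Step 3: lead(9x⁵ + 33x⁴ + 9x³ − 35x² − 33x − 26) ÷ lead(D) = 9x⁵ ÷ −x = −9x⁴. Subtract (−9x⁴)·D = 9x⁵ + 27x⁴. Remainder: 6x⁴ + 9x³ − 35x² − 33x − 26.
Step 4: lead(6x⁴ + 9x³ − 35x² − 33x − 26) ÷ lead(D) = 6x⁴ ÷ −x = −6x³. Subtract (−6x³)·D = 6x⁴ + 18x³. Remainder: −9x³ − 35x² − 33x − 26.
Step 5: lead(−9x³ − 35x² − 33x − 26) ÷ lead(D) = −9x³ ÷ −x = 9x². Subtract (9x²)·D = −9x³ − 27x². Remainder: −8x² − 33x − 26.
Step 6: lead(−8x² − 33x − 26) ÷ lead(D) = −8x² ÷ −x = 8x. Subtract (8x)·D = −8x² − 24x. Remainder: −9x − 26.
Step 7: lead(−9x − 26) ÷ lead(D) = −9x ÷ −x = 9. Subtract (9)·D = −9x − 27. Remainder: 1.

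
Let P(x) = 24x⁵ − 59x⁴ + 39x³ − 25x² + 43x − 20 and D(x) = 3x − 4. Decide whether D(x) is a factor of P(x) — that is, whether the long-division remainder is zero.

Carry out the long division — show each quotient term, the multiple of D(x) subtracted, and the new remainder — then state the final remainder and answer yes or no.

Step 1: lead(24x⁵ − 59x⁴ + 39x³ − 25x² + 43x − 20) ÷ lead(D) = 24x⁵ ÷ 3x = 8x⁴. Subtract (8x⁴)·D = 24x⁵ − 32x⁴. Remainder: −27x⁴ + 39x³ − 25x² + 43x − 20.
Step 2: lead(−27x⁴ + 39x³ − 25x² + 43x − 20) ÷ lead(D) = −27x⁴ ÷ 3x = −9x³. Subtract (−9x³)·D = −27x⁴ + 36x³. Remainder: 3x³ − 25x² + 43x − 20.
Step 3: lead(3x³ − 25x² + 43x − 20) ÷ lead(D) = 3x³ ÷ 3x = x². Subtract (x²)·D = 3x³ − 4x². Remainder: −21x² + 43x − 20.
Step 4: lead(−21x² + 43x − 20) ÷ lead(D) = −21x² ÷ 3x = −7x. Subtract (−7x)·D = −21x² + 28x. Remainder: 15x − 20.
Step 5: lead(15x − 20) ÷ lead(D) = 15x ÷ 3x = 5. Subtract (5)·D = 15x − 20. Remainder: 0.

R(x) = 0, so D(x) is a factor of P(x). yes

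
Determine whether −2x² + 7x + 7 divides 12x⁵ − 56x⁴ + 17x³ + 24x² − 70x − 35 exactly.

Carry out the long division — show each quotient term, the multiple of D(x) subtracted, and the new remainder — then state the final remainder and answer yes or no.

R(x) = 0, so D(x) is a factor of P(x). yes

Step 1: lead(12x⁵ − 56x⁴ + 17x³ + 24x² − 70x − 35) ÷ lead(D) = 12x⁵ ÷ −2x² = −6x³. Subtract (−6x³)·D = 12x⁵ − 42x⁴ − 42x³. Remainder: −14x⁴ + 59x³ + 24x² − 70x − 35.
Step 2: lead(−14x⁴ + 59x³ + 24x² − 70x − 35) ÷ lead(D) = −14x⁴ ÷ −2x² = 7x². Subtract (7x²)·D = −14x⁴ + 49x³ + 49x². Remainder: 10x³ − 25x² − 70x − 35.
Step 3: lead(10x³ − 25x² − 70x − 35) ÷ lead(D) = 10x³ ÷ −2x² = −5x. Subtract (−5x)·D = 10x³ − 35x² − 35x. Remainder: 10x² − 35x − 35.
Step 4: lead(10x² − 35x − 35) ÷ lead(D) = 10x² ÷ −2x² = −5. Subtract (−5)·D = 10x² − 35x − 35. Remainder: 0.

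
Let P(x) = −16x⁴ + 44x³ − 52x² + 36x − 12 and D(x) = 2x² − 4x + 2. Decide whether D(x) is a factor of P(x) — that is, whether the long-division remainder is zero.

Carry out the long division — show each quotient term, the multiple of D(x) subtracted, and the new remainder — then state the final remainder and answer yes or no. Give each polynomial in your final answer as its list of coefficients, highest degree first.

Step 1: lead(−16x⁴ + 44x³ − 52x² + 36x − 12) ÷ lead(D) = −16x⁴ ÷ 2x² = −8x². Subtract (−8x²)·D = −16x⁴ + 32x³ − 16x². Remainder: 12x³ − 36x² + 36x − 12.
Step 2: lead(12x³ − 36x² + 36x − 12) ÷ lead(D) = 12x³ ÷ 2x² = 6x. Subtract (6x)·D = 12x³ − 24x² + 12x. Remainder: −12x² + 24x − 12.
Step 3: lead(−12x² + 24x − 12) ÷ lead(D) = −12x² ÷ 2x² = −6. Subtract (−6)·D = −12x² + 24x − 12. Remainder: 0.

R = [0], so D(x) is a factor of P(x). yes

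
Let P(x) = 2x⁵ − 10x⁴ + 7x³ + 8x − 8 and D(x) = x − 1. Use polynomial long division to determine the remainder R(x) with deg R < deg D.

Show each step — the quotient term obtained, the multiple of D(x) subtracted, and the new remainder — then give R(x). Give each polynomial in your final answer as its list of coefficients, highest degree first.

Step 1: lead(2x⁵ − 10x⁴ + 7x³ + 8x − 8) ÷ lead(D) = 2x⁵ ÷ x = 2x⁴. Subtract (2x⁴)·D = 2x⁵ − 2x⁴. Remainder: −8x⁴ + 7x³ + 8x − 8.
Step 2: lead(−8x⁴ + 7x³ + 8x − 8) ÷ lead(D) = −8x⁴ ÷ x = −8x³. Subtract (−8x³)·D = −8x⁴ + 8x³. Remainder: −x³ + 8x − 8.
Step 3: lead(−x³ + 8x − 8) ÷ lead(D) = −x³ ÷ x = −x². Subtract (−x²)·D = −x³ + x². Remainder: −x² + 8x − 8.
Step 4: lead(−x² + 8x − 8) ÷ lead(D) = −x² ÷ x = −x. Subtract (−x)·D = −x² + x. Remainder: 7x − 8.
Step 5: lead(7x − 8) ÷ lead(D) = 7x ÷ x = 7. Subtract (7)·D = 7x − 7. Remainder: −1.

R = [-1]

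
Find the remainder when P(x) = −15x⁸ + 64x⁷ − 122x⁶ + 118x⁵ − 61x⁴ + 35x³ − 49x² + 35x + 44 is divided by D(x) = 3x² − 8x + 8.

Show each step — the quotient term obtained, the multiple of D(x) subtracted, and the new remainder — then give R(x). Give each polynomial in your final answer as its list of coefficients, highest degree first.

Step 1: lead(−15x⁸ + 64x⁷ − 122x⁶ + 118x⁵ − 61x⁴ + 35x³ − 49x² + 35x + 44) ÷ lead(D) = −15x⁸ ÷ 3x² = −5x⁶. Subtract (−5x⁶)·D = −15x⁸ + 40x⁷ − 40x⁶. Remainder: 24x⁷ − 82x⁶ + 118x⁵ − 61x⁴ + 35x³ − 49x² + 35x + 44.
Step 2: lead(24x⁷ − 82x⁶ + 118x⁵ − 61x⁴ + 35x³ − 49x² + 35x + 44) ÷ lead(D) = 24x⁷ ÷ 3x² = 8x⁵. Subtract (8x⁵)·D = 24x⁷ − 64x⁶ + 64x⁵. Remainder: −18x⁶ + 54x⁵ − 61x⁴ + 35x³ − 49x² + 35x + 44.
Step 3: lead(−18x⁶ + 54x⁵ − 61x⁴ + 35x³ − 49x² + 35x + 44) ÷ lead(D) = −18x⁶ ÷ 3x² = −6x⁴. Subtract (−6x⁴)·D = −18x⁶ + 48x⁵ − 48x⁴. Remainder: 6x⁵ − 13x⁴ + 35x³ − 49x² + 35x + 44.
Step 4: lead(6x⁵ − 13x⁴ + 35x³ − 49x² + 35x + 44) ÷ lead(D) = 6x⁵ ÷ 3x² = 2x³. Subtract (2x³)·D = 6x⁵ − 16x⁴ + 16x³. Remainder: 3x⁴ + 19x³ − 49x² + 35x + 44.
Step 5: lead(3x⁴ + 19x³ − 49x² + 35x + 44) ÷ lead(D) = 3x⁴ ÷ 3x² = x². Subtract (x²)·D = 3x⁴ − 8x³ + 8x². Remainder: 27x³ − 57x² + 35x + 44.
Step 6: lead(27x³ − 57x² + 35x + 44) ÷ lead(D) = 27x³ ÷ 3x² = 9x. Subtract (9x)·D = 27x³ − 72x² + 72x. Remainder: 15x² − 37x + 44.
Step 7: lead(15x² − 37x + 44) ÷ lead(D) = 15x² ÷ 3x² = 5. Subtract (5)·D = 15x² − 40x + 40. Remainder: 3x + 4.

R = [3, 4]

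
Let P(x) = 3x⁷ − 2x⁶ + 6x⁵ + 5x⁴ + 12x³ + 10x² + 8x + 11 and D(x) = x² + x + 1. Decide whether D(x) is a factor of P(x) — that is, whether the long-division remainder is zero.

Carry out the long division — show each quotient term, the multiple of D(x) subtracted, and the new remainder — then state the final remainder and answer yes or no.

Step 1: lead(3x⁷ − 2x⁶ + 6x⁵ + 5x⁴ + 12x³ + 10x² + 8x + 11) ÷ lead(D) = 3x⁷ ÷ x² = 3x⁵. Subtract (3x⁵)·D = 3x⁷ + 3x⁶ + 3x⁵. Remainder: −5x⁶ + 3x⁵ + 5x⁴ + 12x³ + 10x² + 8x + 11.
Step 2: lead(−5x⁶ + 3x⁵ + 5x⁴ + 12x³ + 10x² + 8x + 11) ÷ lead(D) = −5x⁶ ÷ x² = −5x⁴. Subtract (−5x⁴)·D = −5x⁶ − 5x⁵ − 5x⁴. Remainder: 8x⁵ + 10x⁴ + 12x³ + 10x² + 8x + 11.
Step 3: lead(8x⁵ + 10x⁴ + 12x³ + 10x² + 8x + 11) ÷ lead(D) = 8x⁵ ÷ x² = 8x³. Subtract (8x³)·D = 8x⁵ + 8x⁴ + 8x³. Remainder: 2x⁴ + 4x³ + 10x² + 8x + 11.
Step 4: lead(2x⁴ + 4x³ + 10x² + 8x + 11) ÷ lead(D) = 2x⁴ ÷ x² = 2x². Subtract (2x²)·D = 2x⁴ + 2x³ + 2x². Remainder: 2x³ + 8x² + 8x + 11.
Step 5: lead(2x³ + 8x² + 8x + 11) ÷ lead(D) = 2x³ ÷ x² = 2x. Subtract (2x)·D = 2x³ + 2x² + 2x. Remainder: 6x² + 6x + 11.
Step 6: lead(6x² + 6x + 11) ÷ lead(D) = 6x² ÷ x² = 6. Subtract (6)·D = 6x² + 6x + 6. Remainder: 5.

R(x) = 5, so D(x) is not a factor of P(x). no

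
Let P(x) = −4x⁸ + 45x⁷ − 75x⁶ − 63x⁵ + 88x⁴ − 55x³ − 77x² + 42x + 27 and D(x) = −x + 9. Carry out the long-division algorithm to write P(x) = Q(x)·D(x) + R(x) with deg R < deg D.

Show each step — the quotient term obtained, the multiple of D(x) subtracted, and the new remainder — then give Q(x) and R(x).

Q(x) = 4x⁷ − 9x⁶ − 6x⁵ + 9x⁴ − 7x³ − 8x² + 5x + 3; R(x) = 0

Step 1: lead(−4x⁸ + 45x⁷ − 75x⁶ − 63x⁵ + 88x⁴ − 55x³ − 77x² + 42x + 27) ÷ lead(D) = −4x⁸ ÷ −x = 4x⁷. Subtract (4x⁷)·D = −4x⁸ + 36x⁷. Remainder: 9x⁷ − 75x⁶ − 63x⁵ + 88x⁴ − 55x³ − 77x² + 42x + 27.
Step 2: lead(9x⁷ − 75x⁶ − 63x⁵ + 88x⁴ − 55x³ − 77x² + 42x + 27) ÷ lead(D) = 9x⁷ ÷ −x = −9x⁶. Subtract (−9x⁶)·D = 9x⁷ − 81x⁶. Remainder: 6x⁶ − 63x⁵ + 88x⁴ − 55x³ − 77x² + 42x + 27.
Step 3: lead(6x⁶ − 63x⁵ + 88x⁴ − 55x³ − 77x² + 42x + 27) ÷ lead(D) = 6x⁶ ÷ −x = −6x⁵. Subtract (−6x⁵)·D = 6x⁶ − 54x⁵. Remainder: −9x⁵ + 88x⁴ − 55x³ − 77x² + 42x + 27.
Step 4: lead(−9x⁵ + 88x⁴ − 55x³ − 77x² + 42x + 27) ÷ lead(D) = −9x⁵ ÷ −x = 9x⁴. Subtract (9x⁴)·D = −9x⁵ + 81x⁴. Remainder: 7x⁴ − 55x³ − 77x² + 42x + 27.
Step 5: lead(7x⁴ − 55x³ − 77x² + 42x + 27) ÷ lead(D) = 7x⁴ ÷ −x = −7x³. Subtract (−7x³)·D = 7x⁴ − 63x³. Remainder: 8x³ − 77x² + 42x + 27.
Step 6: lead(8x³ − 77x² + 42x + 27) ÷ lead(D) = 8x³ ÷ −x = −8x². Subtract (−8x²)·D = 8x³ − 72x². Remainder: −5x² + 42x + 27.
Step 7: lead(−5x² + 42x + 27) ÷ lead(D) = −5x² ÷ −x = 5x. Subtract (5x)·D = −5x² + 45x. Remainder: −3x + 27.
Step 8: lead(−3x + 27) ÷ lead(D) = −3x ÷ −x = 3. Subtract (3)·D = −3x + 27. Remainder: 0.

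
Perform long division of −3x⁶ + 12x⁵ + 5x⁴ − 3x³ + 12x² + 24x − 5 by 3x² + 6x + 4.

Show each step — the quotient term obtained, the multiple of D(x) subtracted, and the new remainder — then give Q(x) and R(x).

Q(x) = −x⁴ + 6x³ − 9x² + 9x − 2; R(x) = 3

Step 1: lead(−3x⁶ + 12x⁵ + 5x⁴ − 3x³ + 12x² + 24x − 5) ÷ lead(D) = −3x⁶ ÷ 3x² = −x⁴. Subtract (−x⁴)·D = −3x⁶ − 6x⁵ − 4x⁴. Remainder: 18x⁵ + 9x⁴ − 3x³ + 12x² + 24x − 5.
Step 2: lead(18x⁵ + 9x⁴ − 3x³ + 12x² + 24x − 5) ÷ lead(D) = 18x⁵ ÷ 3x² = 6x³. Subtract (6x³)·D = 18x⁵ + 36x⁴ + 24x³. Remainder: −27x⁴ − 27x³ + 12x² + 24x − 5.
Step 3: lead(−27x⁴ − 27x³ + 12x² + 24x − 5) ÷ lead(D) = −27x⁴ ÷ 3x² = −9x². Subtract (−9x²)·D = −27x⁴ − 54x³ − 36x². Remainder: 27x³ + 48x² + 24x − 5.
Step 4: lead(27x³ + 48x² + 24x − 5) ÷ lead(D) = 27x³ ÷ 3x² = 9x. Subtract (9x)·D = 27x³ + 54x² + 36x. Remainder: −6x² − 12x − 5.
Step 5: lead(−6x² − 12x − 5) ÷ lead(D) = −6x² ÷ 3x² = −2. Subtract (−2)·D = −6x² − 12x − 8. Remainder: 3.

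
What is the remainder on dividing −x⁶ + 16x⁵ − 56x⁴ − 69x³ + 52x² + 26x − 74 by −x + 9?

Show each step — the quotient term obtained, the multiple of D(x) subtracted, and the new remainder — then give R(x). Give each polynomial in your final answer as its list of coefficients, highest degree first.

R = [-2]

Step 1: lead(−x⁶ + 16x⁵ − 56x⁴ − 69x³ + 52x² + 26x − 74) ÷ lead(D) = −x⁶ ÷ −x = x⁵. Subtract (x⁵)·D = −x⁶ + 9x⁵. Remainder: 7x⁵ − 56x⁴ − 69x³ + 52x² + 26x − 74.
Step 2: lead(7x⁵ − 56x⁴ − 69x³ + 52x² + 26x − 74) ÷ lead(D) = 7x⁵ ÷ −x = −7x⁴. Subtract (−7x⁴)·D = 7x⁵ − 63x⁴. Remainder: 7x⁴ − 69x³ + 52x² + 26x − 74.
Step 3: lead(7x⁴ − 69x³ + 52x² + 26x − 74) ÷ lead(D) = 7x⁴ ÷ −x = −7x³. Subtract (−7x³)·D = 7x⁴ − 63x³. Remainder: −6x³ + 52x² + 26x − 74.
Step 4: lead(−6x³ + 52x² + 26x − 74) ÷ lead(D) = −6x³ ÷ −x = 6x². Subtract (6x²)·D = −6x³ + 54x². Remainder: −2x² + 26x − 74.
Step 5: lead(−2x² + 26x − 74) ÷ lead(D) = −2x² ÷ −x = 2x. Subtract (2x)·D = −2x² + 18x. Remainder: 8x − 74.
Step 6: lead(8x − 74) ÷ lead(D) = 8x ÷ −x = −8. Subtract (−8)·D = 8x − 72. Remainder: −2.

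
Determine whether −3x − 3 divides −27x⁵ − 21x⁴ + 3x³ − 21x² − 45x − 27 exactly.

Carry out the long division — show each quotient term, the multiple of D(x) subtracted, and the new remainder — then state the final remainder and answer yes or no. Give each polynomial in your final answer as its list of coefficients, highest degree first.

Step 1: lead(−27x⁵ − 21x⁴ + 3x³ − 21x² − 45x − 27) ÷ lead(D) = −27x⁵ ÷ −3x = 9x⁴. Subtract (9x⁴)·D = −27x⁵ − 27x⁴. Remainder: 6x⁴ + 3x³ − 21x² − 45x − 27.
Step 2: lead(6x⁴ + 3x³ − 21x² − 45x − 27) ÷ lead(D) = 6x⁴ ÷ −3x = −2x³. Subtract (−2x³)·D = 6x⁴ + 6x³. Remainder: −3x³ − 21x² − 45x − 27.
Step 3: lead(−3x³ − 21x² − 45x − 27) ÷ lead(D) = −3x³ ÷ −3x = x². Subtract (x²)·D = −3x³ − 3x². Remainder: −18x² − 45x − 27.
Step 4: lead(−18x² − 45x − 27) ÷ lead(D) = −18x² ÷ −3x = 6x. Subtract (6x)·D = −18x² − 18x. Remainder: −27x − 27.
Step 5: lead(−27x − 27) ÷ lead(D) = −27x ÷ −3x = 9. Subtract (9)·D = −27x − 27. Remainder: 0.

R = [0], so D(x) is a factor of P(x). yes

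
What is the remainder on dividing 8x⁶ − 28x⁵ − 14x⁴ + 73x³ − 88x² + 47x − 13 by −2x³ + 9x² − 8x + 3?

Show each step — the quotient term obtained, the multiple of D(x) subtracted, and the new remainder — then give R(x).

Step 1: lead(8x⁶ − 28x⁵ − 14x⁴ + 73x³ − 88x² + 47x − 13) ÷ lead(D) = 8x⁶ ÷ −2x³ = −4x³. Subtract (−4x³)·D = 8x⁶ − 36x⁵ + 32x⁴ − 12x³. Remainder: 8x⁵ − 46x⁴ + 85x³ − 88x² + 47x − 13.
Step 2: lead(8x⁵ − 46x⁴ + 85x³ − 88x² + 47x − 13) ÷ lead(D) = 8x⁵ ÷ −2x³ = −4x². Subtract (−4x²)·D = 8x⁵ − 36x⁴ + 32x³ − 12x². Remainder: −10x⁴ + 53x³ − 76x² + 47x − 13.
Step 3: lead(−10x⁴ + 53x³ − 76x² + 47x − 13) ÷ lead(D) = −10x⁴ ÷ −2x³ = 5x. Subtract (5x)·D = −10x⁴ + 45x³ − 40x² + 15x. Remainder: 8x³ − 36x² + 32x − 13.
Step 4: lead(8x³ − 36x² + 32x − 13) ÷ lead(D) = 8x³ ÷ −2x³ = −4. Subtract (−4)·D = 8x³ − 36x² + 32x − 12. Remainder: −1.

R(x) = −1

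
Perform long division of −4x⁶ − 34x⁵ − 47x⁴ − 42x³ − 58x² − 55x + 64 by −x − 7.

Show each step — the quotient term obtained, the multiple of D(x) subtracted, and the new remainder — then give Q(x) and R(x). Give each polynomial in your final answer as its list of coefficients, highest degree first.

Step 1: lead(−4x⁶ − 34x⁵ − 47x⁴ − 42x³ − 58x² − 55x + 64) ÷ lead(D) = −4x⁶ ÷ −x = 4x⁵. Subtract (4x⁵)·D = −4x⁶ − 28x⁵. Remainder: −6x⁵ − 47x⁴ − 42x³ − 58x² − 55x + 64.
Step 2: lead(−6x⁵ − 47x⁴ − 42x³ − 58x² − 55x + 64) ÷ lead(D) = −6x⁵ ÷ −x = 6x⁴. Subtract (6x⁴)·D = −6x⁵ − 42x⁴. Remainder: −5x⁴ − 42x³ − 58x² − 55x + 64.
Step 3: lead(−5x⁴ − 42x³ − 58x² − 55x + 64) ÷ lead(D) = −5x⁴ ÷ −x = 5x³. Subtract (5x³)·D = −5x⁴ − 35x³. Remainder: −7x³ − 58x² − 55x + 64.
Step 4: lead(−7x³ − 58x² − 55x + 64) ÷ lead(D) = −7x³ ÷ −x = 7x². Subtract (7x²)·D = −7x³ − 49x². Remainder: −9x² − 55x + 64.
Step 5: lead(−9x² − 55x + 64) ÷ lead(D) = −9x² ÷ −x = 9x. Subtract (9x)·D = −9x² − 63x. Remainder: 8x + 64.
Step 6: lead(8x + 64) ÷ lead(D) = 8x ÷ −x = −8. Subtract (−8)·D = 8x + 56. Remainder: 8.

Q = [4, 6, 5, 7, 9, -8]; R = [8]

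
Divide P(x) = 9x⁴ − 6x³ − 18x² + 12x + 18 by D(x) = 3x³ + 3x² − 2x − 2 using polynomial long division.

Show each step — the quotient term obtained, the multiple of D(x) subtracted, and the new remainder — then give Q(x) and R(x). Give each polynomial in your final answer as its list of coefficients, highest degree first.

Q = [3, -5]; R = [3, 8, 8]

Step 1: lead(9x⁴ − 6x³ − 18x² + 12x + 18) ÷ lead(D) = 9x⁴ ÷ 3x³ = 3x. Subtract (3x)·D = 9x⁴ + 9x³ − 6x² − 6x. Remainder: −15x³ − 12x² + 18x + 18.
Step 2: lead(−15x³ − 12x² + 18x + 18) ÷ lead(D) = −15x³ ÷ 3x³ = −5. Subtract (−5)·D = −15x³ − 15x² + 10x + 10. Remainder: 3x² + 8x + 8.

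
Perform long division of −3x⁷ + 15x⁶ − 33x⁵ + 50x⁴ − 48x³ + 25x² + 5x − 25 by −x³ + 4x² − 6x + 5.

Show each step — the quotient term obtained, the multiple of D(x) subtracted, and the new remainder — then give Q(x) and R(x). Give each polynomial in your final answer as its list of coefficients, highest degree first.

Q = [3, -3, 3, -5, -5]; R = [0]

Step 1: lead(−3x⁷ + 15x⁶ − 33x⁵ + 50x⁴ − 48x³ + 25x² + 5x − 25) ÷ lead(D) = −3x⁷ ÷ −x³ = 3x⁴. Subtract (3x⁴)·D = −3x⁷ + 12x⁶ − 18x⁵ + 15x⁴. Remainder: 3x⁶ − 15x⁵ + 35x⁴ − 48x³ + 25x² + 5x − 25.
Step 2: lead(3x⁶ − 15x⁵ + 35x⁴ − 48x³ + 25x² + 5x − 25) ÷ lead(D) = 3x⁶ ÷ −x³ = −3x³. Subtract (−3x³)·D = 3x⁶ − 12x⁵ + 18x⁴ − 15x³. Remainder: −3x⁵ + 17x⁴ − 33x³ + 25x² + 5x − 25.
Step 3: lead(−3x⁵ + 17x⁴ − 33x³ + 25x² + 5x − 25) ÷ lead(D) = −3x⁵ ÷ −x³ = 3x². Subtract (3x²)·D = −3x⁵ + 12x⁴ − 18x³ + 15x². Remainder: 5x⁴ − 15x³ + 10x² + 5x − 25.
Step 4: lead(5x⁴ − 15x³ + 10x² + 5x − 25) ÷ lead(D) = 5x⁴ ÷ −x³ = −5x. Subtract (−5x)·D = 5x⁴ − 20x³ + 30x² − 25x. Remainder: 5x³ − 20x² + 30x − 25.
Step 5: lead(5x³ − 20x² + 30x − 25) ÷ lead(D) = 5x³ ÷ −x³ = −5. Subtract (−5)·D = 5x³ − 20x² + 30x − 25. Remainder: 0.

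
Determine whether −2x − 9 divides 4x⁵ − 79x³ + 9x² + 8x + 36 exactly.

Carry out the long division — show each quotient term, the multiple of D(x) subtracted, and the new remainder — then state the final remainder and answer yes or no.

R(x) = 0, so D(x) is a factor of P(x). yes

Step 1: lead(4x⁵ − 79x³ + 9x² + 8x + 36) ÷ lead(D) = 4x⁵ ÷ −2x = −2x⁴. Subtract (−2x⁴)·D = 4x⁵ + 18x⁴. Remainder: −18x⁴ − 79x³ + 9x² + 8x + 36.
Step 2: lead(−18x⁴ − 79x³ + 9x² + 8x + 36) ÷ lead(D) = −18x⁴ ÷ −2x = 9x³. Subtract (9x³)·D = −18x⁴ − 81x³. Remainder: 2x³ + 9x² + 8x + 36.
Step 3: lead(2x³ + 9x² + 8x + 36) ÷ lead(D) = 2x³ ÷ −2x = −x². Subtract (−x²)·D = 2x³ + 9x². Remainder: 8x + 36.
Step 4: lead(8x + 36) ÷ lead(D) = 8x ÷ −2x = −4. Subtract (−4)·D = 8x + 36. Remainder: 0.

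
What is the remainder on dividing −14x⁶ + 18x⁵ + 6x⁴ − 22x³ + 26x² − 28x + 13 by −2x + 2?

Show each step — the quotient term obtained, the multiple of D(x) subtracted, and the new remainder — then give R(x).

R(x) = −1

Step 1: lead(−14x⁶ + 18x⁵ + 6x⁴ − 22x³ + 26x² − 28x + 13) ÷ lead(D) = −14x⁶ ÷ −2x = 7x⁵. Subtract (7x⁵)·D = −14x⁶ + 14x⁵. Remainder: 4x⁵ + 6x⁴ − 22x³ + 26x² − 28x + 13.
Step 2: lead(4x⁵ + 6x⁴ − 22x³ + 26x² − 28x + 13) ÷ lead(D) = 4x⁵ ÷ −2x = −2x⁴. Subtract (−2x⁴)·D = 4x⁵ − 4x⁴. Remainder: 10x⁴ − 22x³ + 26x² − 28x + 13.
Step 3: lead(10x⁴ − 22x³ + 26x² − 28x + 13) ÷ lead(D) = 10x⁴ ÷ −2x = −5x³. Subtract (−5x³)·D = 10x⁴ − 10x³. Remainder: −12x³ + 26x² − 28x + 13.
Step 4: lead(−12x³ + 26x² − 28x + 13) ÷ lead(D) = −12x³ ÷ −2x = 6x². Subtract (6x²)·D = −12x³ + 12x². Remainder: 14x² − 28x + 13.
Step 5: lead(14x² − 28x + 13) ÷ lead(D) = 14x² ÷ −2x = −7x. Subtract (−7x)·D = 14x² − 14x. Remainder: −14x + 13.
Step 6: lead(−14x + 13) ÷ lead(D) = −14x ÷ −2x = 7. Subtract (7)·D = −14x + 14. Remainder: −1.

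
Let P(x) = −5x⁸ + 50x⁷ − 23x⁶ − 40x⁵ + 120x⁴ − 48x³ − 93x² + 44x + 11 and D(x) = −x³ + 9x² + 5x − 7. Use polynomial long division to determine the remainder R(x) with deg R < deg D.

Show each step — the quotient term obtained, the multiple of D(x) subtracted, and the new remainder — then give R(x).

R(x) = 4

Step 1: lead(−5x⁸ + 50x⁷ − 23x⁶ − 40x⁵ + 120x⁴ − 48x³ − 93x² + 44x + 11) ÷ lead(D) = −5x⁸ ÷ −x³ = 5x⁵. Subtract (5x⁵)·D = −5x⁸ + 45x⁷ + 25x⁶ − 35x⁵. Remainder: 5x⁷ − 48x⁶ − 5x⁵ + 120x⁴ − 48x³ − 93x² + 44x + 11.
Step 2: lead(5x⁷ − 48x⁶ − 5x⁵ + 120x⁴ − 48x³ − 93x² + 44x + 11) ÷ lead(D) = 5x⁷ ÷ −x³ = −5x⁴. Subtract (−5x⁴)·D = 5x⁷ − 45x⁶ − 25x⁵ + 35x⁴. Remainder: −3x⁶ + 20x⁵ + 85x⁴ − 48x³ − 93x² + 44x + 11.
Step 3: lead(−3x⁶ + 20x⁵ + 85x⁴ − 48x³ − 93x² + 44x + 11) ÷ lead(D) = −3x⁶ ÷ −x³ = 3x³. Subtract (3x³)·D = −3x⁶ + 27x⁵ + 15x⁴ − 21x³. Remainder: −7x⁵ + 70x⁴ − 27x³ − 93x² + 44x + 11.
Step 4: lead(−7x⁵ + 70x⁴ − 27x³ − 93x² + 44x + 11) ÷ lead(D) = −7x⁵ ÷ −x³ = 7x². Subtract (7x²)·D = −7x⁵ + 63x⁴ + 35x³ − 49x². Remainder: 7x⁴ − 62x³ − 44x² + 44x + 11.
Step 5: lead(7x⁴ − 62x³ − 44x² + 44x + 11) ÷ lead(D) = 7x⁴ ÷ −x³ = −7x. Subtract (−7x)·D = 7x⁴ − 63x³ − 35x² + 49x. Remainder: x³ − 9x² − 5x + 11.
Step 6: lead(x³ − 9x² − 5x + 11) ÷ lead(D) = x³ ÷ −x³ = −1. Subtract (−1)·D = x³ − 9x² − 5x + 7. Remainder: 4.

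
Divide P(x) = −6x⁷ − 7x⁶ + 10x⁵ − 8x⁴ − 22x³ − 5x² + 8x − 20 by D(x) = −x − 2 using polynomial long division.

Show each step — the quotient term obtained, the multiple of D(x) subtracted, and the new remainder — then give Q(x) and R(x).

Step 1: lead(−6x⁷ − 7x⁶ + 10x⁵ − 8x⁴ − 22x³ − 5x² + 8x − 20) ÷ lead(D) = −6x⁷ ÷ −x = 6x⁶. Subtract (6x⁶)·D = −6x⁷ − 12x⁶. Remainder: 5x⁶ + 10x⁵ − 8x⁴ − 22x³ − 5x² + 8x − 20.
Step 2: lead(5x⁶ + 10x⁵ − 8x⁴ − 22x³ − 5x² + 8x − 20) ÷ lead(D) = 5x⁶ ÷ −x = −5x⁵. Subtract (−5x⁵)·D = 5x⁶ + 10x⁵. Remainder: −8x⁴ − 22x³ − 5x² + 8x − 20.
Step 3: lead(−8x⁴ − 22x³ − 5x² + 8x − 20) ÷ lead(D) = −8x⁴ ÷ −x = 8x³. Subtract (8x³)·D = −8x⁴ − 16x³. Remainder: −6x³ − 5x² + 8x − 20.
Step 4: lead(−6x³ − 5x² + 8x − 20) ÷ lead(D) = −6x³ ÷ −x = 6x². Subtract (6x²)·D = −6x³ − 12x². Remainder: 7x² + 8x − 20.
Step 5: lead(7x² + 8x − 20) ÷ lead(D) = 7x² ÷ −x = −7x. Subtract (−7x)·D = 7x² + 14x. Remainder: −6x − 20.
Step 6: lead(−6x − 20) ÷ lead(D) = −6x ÷ −x = 6. Subtract (6)·D = −6x − 12. Remainder: −8.

Q(x) = 6x⁶ − 5x⁵ + 8x³ + 6x² − 7x + 6; R(x) = −8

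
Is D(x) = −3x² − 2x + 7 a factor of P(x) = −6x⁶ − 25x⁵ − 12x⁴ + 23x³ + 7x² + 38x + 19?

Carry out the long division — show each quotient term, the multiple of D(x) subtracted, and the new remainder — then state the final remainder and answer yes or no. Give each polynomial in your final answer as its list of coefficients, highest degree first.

Step 1: lead(−6x⁶ − 25x⁵ − 12x⁴ + 23x³ + 7x² + 38x + 19) ÷ lead(D) = −6x⁶ ÷ −3x² = 2x⁴. Subtract (2x⁴)·D = −6x⁶ − 4x⁵ + 14x⁴. Remainder: −21x⁵ − 26x⁴ + 23x³ + 7x² + 38x + 19.
Step 2: lead(−21x⁵ − 26x⁴ + 23x³ + 7x² + 38x + 19) ÷ lead(D) = −21x⁵ ÷ −3x² = 7x³. Subtract (7x³)·D = −21x⁵ − 14x⁴ + 49x³. Remainder: −12x⁴ − 26x³ + 7x² + 38x + 19.
Step 3: lead(−12x⁴ − 26x³ + 7x² + 38x + 19) ÷ lead(D) = −12x⁴ ÷ −3x² = 4x². Subtract (4x²)·D = −12x⁴ − 8x³ + 28x². Remainder: −18x³ − 21x² + 38x + 19.
Step 4: lead(−18x³ − 21x² + 38x + 19) ÷ lead(D) = −18x³ ÷ −3x² = 6x. Subtract (6x)·D = −18x³ − 12x² + 42x. Remainder: −9x² − 4x + 19.
Step 5: lead(−9x² − 4x + 19) ÷ lead(D) = −9x² ÷ −3x² = 3. Subtract (3)·D = −9x² − 6x + 21. Remainder: 2x − 2.

R = [2, -2], so D(x) is not a factor of P(x). no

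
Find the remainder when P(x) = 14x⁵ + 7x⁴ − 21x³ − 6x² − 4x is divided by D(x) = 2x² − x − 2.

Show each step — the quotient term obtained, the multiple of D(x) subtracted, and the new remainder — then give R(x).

Step 1: lead(14x⁵ + 7x⁴ − 21x³ − 6x² − 4x) ÷ lead(D) = 14x⁵ ÷ 2x² = 7x³. Subtract (7x³)·D = 14x⁵ − 7x⁴ − 14x³. Remainder: 14x⁴ − 7x³ − 6x² − 4x.
Step 2: lead(14x⁴ − 7x³ − 6x² − 4x) ÷ lead(D) = 14x⁴ ÷ 2x² = 7x². Subtract (7x²)·D = 14x⁴ − 7x³ − 14x². Remainder: 8x² − 4x.
Step 3: lead(8x² − 4x) ÷ lead(D) = 8x² ÷ 2x² = 4. Subtract (4)·D = 8x² − 4x − 8. Remainder: 8.

R(x) = 8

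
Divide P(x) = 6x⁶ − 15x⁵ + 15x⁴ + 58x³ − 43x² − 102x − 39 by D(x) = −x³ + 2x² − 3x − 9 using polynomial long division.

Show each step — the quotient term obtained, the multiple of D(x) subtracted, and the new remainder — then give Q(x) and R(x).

Q(x) = −6x³ + 3x² + 9x + 5; R(x) = x² − 6x + 6

Step 1: lead(6x⁶ − 15x⁵ + 15x⁴ + 58x³ − 43x² − 102x − 39) ÷ lead(D) = 6x⁶ ÷ −x³ = −6x³. Subtract (−6x³)·D = 6x⁶ − 12x⁵ + 18x⁴ + 54x³. Remainder: −3x⁵ − 3x⁴ + 4x³ − 43x² − 102x − 39.
Step 2: lead(−3x⁵ − 3x⁴ + 4x³ − 43x² − 102x − 39) ÷ lead(D) = −3x⁵ ÷ −x³ = 3x². Subtract (3x²)·D = −3x⁵ + 6x⁴ − 9x³ − 27x². Remainder: −9x⁴ + 13x³ − 16x² − 102x − 39.
Step 3: lead(−9x⁴ + 13x³ − 16x² − 102x − 39) ÷ lead(D) = −9x⁴ ÷ −x³ = 9x. Subtract (9x)·D = −9x⁴ + 18x³ − 27x² − 81x. Remainder: −5x³ + 11x² − 21x − 39.
Step 4: lead(−5x³ + 11x² − 21x − 39) ÷ lead(D) = −5x³ ÷ −x³ = 5. Subtract (5)·D = −5x³ + 10x² − 15x − 45. Remainder: x² − 6x + 6.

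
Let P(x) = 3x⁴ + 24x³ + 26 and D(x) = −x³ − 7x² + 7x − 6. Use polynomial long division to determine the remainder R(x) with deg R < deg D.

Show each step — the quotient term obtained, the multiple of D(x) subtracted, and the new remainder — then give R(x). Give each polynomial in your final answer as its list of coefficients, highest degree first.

R = [3, 8]

Step 1: lead(3x⁴ + 24x³ + 26) ÷ lead(D) = 3x⁴ ÷ −x³ = −3x. Subtract (−3x)·D = 3x⁴ + 21x³ − 21x² + 18x. Remainder: 3x³ + 21x² − 18x + 26.
Step 2: lead(3x³ + 21x² − 18x + 26) ÷ lead(D) = 3x³ ÷ −x³ = −3. Subtract (−3)·D = 3x³ + 21x² − 21x + 18. Remainder: 3x + 8.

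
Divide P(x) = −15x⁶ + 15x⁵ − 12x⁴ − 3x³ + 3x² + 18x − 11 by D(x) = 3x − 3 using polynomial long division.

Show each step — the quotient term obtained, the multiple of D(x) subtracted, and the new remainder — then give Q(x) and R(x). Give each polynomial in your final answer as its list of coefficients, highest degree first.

Q = [-5, 0, -4, -5, -4, 2]; R = [-5]

Step 1: lead(−15x⁶ + 15x⁵ − 12x⁴ − 3x³ + 3x² + 18x − 11) ÷ lead(D) = −15x⁶ ÷ 3x = −5x⁵. Subtract (−5x⁵)·D = −15x⁶ + 15x⁵. Remainder: −12x⁴ − 3x³ + 3x² + 18x − 11.
Step 2: lead(−12x⁴ − 3x³ + 3x² + 18x − 11) ÷ lead(D) = −12x⁴ ÷ 3x = −4x³. Subtract (−4x³)·D = −12x⁴ + 12x³. Remainder: −15x³ + 3x² + 18x − 11.
Step 3: lead(−15x³ + 3x² + 18x − 11) ÷ lead(D) = −15x³ ÷ 3x = −5x². Subtract (−5x²)·D = −15x³ + 15x². Remainder: −12x² + 18x − 11.
Step 4: lead(−12x² + 18x − 11) ÷ lead(D) = −12x² ÷ 3x = −4x. Subtract (−4x)·D = −12x² + 12x. Remainder: 6x − 11.
Step 5: lead(6x − 11) ÷ lead(D) = 6x ÷ 3x = 2. Subtract (2)·D = 6x − 6. Remainder: −5.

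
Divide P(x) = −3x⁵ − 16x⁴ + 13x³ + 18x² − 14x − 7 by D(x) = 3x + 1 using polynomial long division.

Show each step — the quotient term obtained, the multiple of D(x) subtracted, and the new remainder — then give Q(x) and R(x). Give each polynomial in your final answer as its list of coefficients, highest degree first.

Step 1: lead(−3x⁵ − 16x⁴ + 13x³ + 18x² − 14x − 7) ÷ lead(D) = −3x⁵ ÷ 3x = −x⁴. Subtract (−x⁴)·D = −3x⁵ − x⁴. Remainder: −15x⁴ + 13x³ + 18x² − 14x − 7.
Step 2: lead(−15x⁴ + 13x³ + 18x² − 14x − 7) ÷ lead(D) = −15x⁴ ÷ 3x = −5x³. Subtract (−5x³)·D = −15x⁴ − 5x³. Remainder: 18x³ + 18x² − 14x − 7.
Step 3: lead(18x³ + 18x² − 14x − 7) ÷ lead(D) = 18x³ ÷ 3x = 6x². Subtract (6x²)·D = 18x³ + 6x². Remainder: 12x² − 14x − 7.
Step 4: lead(12x² − 14x − 7) ÷ lead(D) = 12x² ÷ 3x = 4x. Subtract (4x)·D = 12x² + 4x. Remainder: −18x − 7.
Step 5: lead(−18x − 7) ÷ lead(D) = −18x ÷ 3x = −6. Subtract (−6)·D = −18x − 6. Remainder: −1.

Q = [-1, -5, 6, 4, -6]; R = [-1]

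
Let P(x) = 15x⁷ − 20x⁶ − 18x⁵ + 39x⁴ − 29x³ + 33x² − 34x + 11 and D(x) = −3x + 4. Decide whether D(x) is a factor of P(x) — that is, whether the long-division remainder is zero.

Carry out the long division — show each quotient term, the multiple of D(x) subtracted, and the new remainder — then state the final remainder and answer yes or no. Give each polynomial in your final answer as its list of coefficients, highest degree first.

R = [3], so D(x) is not a factor of P(x). no

Step 1: lead(15x⁷ − 20x⁶ − 18x⁵ + 39x⁴ − 29x³ + 33x² − 34x + 11) ÷ lead(D) = 15x⁷ ÷ −3x = −5x⁶. Subtract (−5x⁶)·D = 15x⁷ − 20x⁶. Remainder: −18x⁵ + 39x⁴ − 29x³ + 33x² − 34x + 11.
Step 2: lead(−18x⁵ + 39x⁴ − 29x³ + 33x² − 34x + 11) ÷ lead(D) = −18x⁵ ÷ −3x = 6x⁴. Subtract (6x⁴)·D = −18x⁵ + 24x⁴. Remainder: 15x⁴ − 29x³ + 33x² − 34x + 11.
Step 3: lead(15x⁴ − 29x³ + 33x² − 34x + 11) ÷ lead(D) = 15x⁴ ÷ −3x = −5x³. Subtract (−5x³)·D = 15x⁴ − 20x³. Remainder: −9x³ + 33x² − 34x + 11.
Step 4: lead(−9x³ + 33x² − 34x + 11) ÷ lead(D) = −9x³ ÷ −3x = 3x². Subtract (3x²)·D = −9x³ + 12x². Remainder: 21x² − 34x + 11.
Step 5: lead(21x² − 34x + 11) ÷ lead(D) = 21x² ÷ −3x = −7x. Subtract (−7x)·D = 21x² − 28x. Remainder: −6x + 11.
Step 6: lead(−6x + 11) ÷ lead(D) = −6x ÷ −3x = 2. Subtract (2)·D = −6x + 8. Remainder: 3.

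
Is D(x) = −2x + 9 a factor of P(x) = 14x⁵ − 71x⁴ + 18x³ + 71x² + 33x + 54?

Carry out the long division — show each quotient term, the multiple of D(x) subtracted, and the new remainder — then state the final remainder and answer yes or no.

R(x) = 0, so D(x) is a factor of P(x). yes

Step 1: lead(14x⁵ − 71x⁴ + 18x³ + 71x² + 33x + 54) ÷ lead(D) = 14x⁵ ÷ −2x = −7x⁴. Subtract (−7x⁴)·D = 14x⁵ − 63x⁴. Remainder: −8x⁴ + 18x³ + 71x² + 33x + 54.
Step 2: lead(−8x⁴ + 18x³ + 71x² + 33x + 54) ÷ lead(D) = −8x⁴ ÷ −2x = 4x³. Subtract (4x³)·D = −8x⁴ + 36x³. Remainder: −18x³ + 71x² + 33x + 54.
Step 3: lead(−18x³ + 71x² + 33x + 54) ÷ lead(D) = −18x³ ÷ −2x = 9x². Subtract (9x²)·D = −18x³ + 81x². Remainder: −10x² + 33x + 54.
Step 4: lead(−10x² + 33x + 54) ÷ lead(D) = −10x² ÷ −2x = 5x. Subtract (5x)·D = −10x² + 45x. Remainder: −12x + 54.
Step 5: lead(−12x + 54) ÷ lead(D) = −12x ÷ −2x = 6. Subtract (6)·D = −12x + 54. Remainder: 0.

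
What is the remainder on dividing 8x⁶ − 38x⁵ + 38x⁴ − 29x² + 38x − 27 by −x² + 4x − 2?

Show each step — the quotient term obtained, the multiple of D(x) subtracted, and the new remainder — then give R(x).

Step 1: lead(8x⁶ − 38x⁵ + 38x⁴ − 29x² + 38x − 27) ÷ lead(D) = 8x⁶ ÷ −x² = −8x⁴. Subtract (−8x⁴)·D = 8x⁶ − 32x⁵ + 16x⁴. Remainder: −6x⁵ + 22x⁴ − 29x² + 38x − 27.
Step 2: lead(−6x⁵ + 22x⁴ − 29x² + 38x − 27) ÷ lead(D) = −6x⁵ ÷ −x² = 6x³. Subtract (6x³)·D = −6x⁵ + 24x⁴ − 12x³. Remainder: −2x⁴ + 12x³ − 29x² + 38x − 27.
Step 3: lead(−2x⁴ + 12x³ − 29x² + 38x − 27) ÷ lead(D) = −2x⁴ ÷ −x² = 2x². Subtract (2x²)·D = −2x⁴ + 8x³ − 4x². Remainder: 4x³ − 25x² + 38x − 27.
Step 4: lead(4x³ − 25x² + 38x − 27) ÷ lead(D) = 4x³ ÷ −x² = −4x. Subtract (−4x)·D = 4x³ − 16x² + 8x. Remainder: −9x² + 30x − 27.
Step 5: lead(−9x² + 30x − 27) ÷ lead(D) = −9x² ÷ −x² = 9. Subtract (9)·D = −9x² + 36x − 18. Remainder: −6x − 9.

R(x) = −6x − 9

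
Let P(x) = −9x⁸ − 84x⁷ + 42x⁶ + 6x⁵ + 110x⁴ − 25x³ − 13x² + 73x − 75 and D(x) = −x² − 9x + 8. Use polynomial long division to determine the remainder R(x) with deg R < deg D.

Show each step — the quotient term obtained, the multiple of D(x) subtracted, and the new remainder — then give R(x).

R(x) = 8x − 3

Step 1: lead(−9x⁸ − 84x⁷ + 42x⁶ + 6x⁵ + 110x⁴ − 25x³ − 13x² + 73x − 75) ÷ lead(D) = −9x⁸ ÷ −x² = 9x⁶. Subtract (9x⁶)·D = −9x⁸ − 81x⁷ + 72x⁶. Remainder: −3x⁷ − 30x⁶ + 6x⁵ + 110x⁴ − 25x³ − 13x² + 73x − 75.
Step 2: lead(−3x⁷ − 30x⁶ + 6x⁵ + 110x⁴ − 25x³ − 13x² + 73x − 75) ÷ lead(D) = −3x⁷ ÷ −x² = 3x⁵. Subtract (3x⁵)·D = −3x⁷ − 27x⁶ + 24x⁵. Remainder: −3x⁶ − 18x⁵ + 110x⁴ − 25x³ − 13x² + 73x − 75.
Step 3: lead(−3x⁶ − 18x⁵ + 110x⁴ − 25x³ − 13x² + 73x − 75) ÷ lead(D) = −3x⁶ ÷ −x² = 3x⁴. Subtract (3x⁴)·D = −3x⁶ − 27x⁵ + 24x⁴. Remainder: 9x⁵ + 86x⁴ − 25x³ − 13x² + 73x − 75.
Step 4: lead(9x⁵ + 86x⁴ − 25x³ − 13x² + 73x − 75) ÷ lead(D) = 9x⁵ ÷ −x² = −9x³. Subtract (−9x³)·D = 9x⁵ + 81x⁴ − 72x³. Remainder: 5x⁴ + 47x³ − 13x² + 73x − 75.
Step 5: lead(5x⁴ + 47x³ − 13x² + 73x − 75) ÷ lead(D) = 5x⁴ ÷ −x² = −5x². Subtract (−5x²)·D = 5x⁴ + 45x³ − 40x². Remainder: 2x³ + 27x² + 73x − 75.
Step 6: lead(2x³ + 27x² + 73x − 75) ÷ lead(D) = 2x³ ÷ −x² = −2x. Subtract (−2x)·D = 2x³ + 18x² − 16x. Remainder: 9x² + 89x − 75.
Step 7: lead(9x² + 89x − 75) ÷ lead(D) = 9x² ÷ −x² = −9. Subtract (−9)·D = 9x² + 81x − 72. Remainder: 8x − 3.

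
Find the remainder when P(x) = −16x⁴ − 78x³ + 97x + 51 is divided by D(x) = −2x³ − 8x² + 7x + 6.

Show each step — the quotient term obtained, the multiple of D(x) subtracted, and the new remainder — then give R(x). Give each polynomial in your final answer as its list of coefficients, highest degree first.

Step 1: lead(−16x⁴ − 78x³ + 97x + 51) ÷ lead(D) = −16x⁴ ÷ −2x³ = 8x. Subtract (8x)·D = −16x⁴ − 64x³ + 56x² + 48x. Remainder: −14x³ − 56x² + 49x + 51.
Step 2: lead(−14x³ − 56x² + 49x + 51) ÷ lead(D) = −14x³ ÷ −2x³ = 7. Subtract (7)·D = −14x³ − 56x² + 49x + 42. Remainder: 9.

R = [9]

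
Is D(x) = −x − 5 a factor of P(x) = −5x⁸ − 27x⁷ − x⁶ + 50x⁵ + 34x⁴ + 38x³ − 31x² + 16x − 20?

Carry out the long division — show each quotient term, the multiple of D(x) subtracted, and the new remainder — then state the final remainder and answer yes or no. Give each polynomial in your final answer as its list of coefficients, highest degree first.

R = [0], so D(x) is a factor of P(x). yes

Step 1: lead(−5x⁸ − 27x⁷ − x⁶ + 50x⁵ + 34x⁴ + 38x³ − 31x² + 16x − 20) ÷ lead(D) = −5x⁸ ÷ −x = 5x⁷. Subtract (5x⁷)·D = −5x⁸ − 25x⁷. Remainder: −2x⁷ − x⁶ + 50x⁵ + 34x⁴ + 38x³ − 31x² + 16x − 20.
Step 2: lead(−2x⁷ − x⁶ + 50x⁵ + 34x⁴ + 38x³ − 31x² + 16x − 20) ÷ lead(D) = −2x⁷ ÷ −x = 2x⁶. Subtract (2x⁶)·D = −2x⁷ − 10x⁶. Remainder: 9x⁶ + 50x⁵ + 34x⁴ + 38x³ − 31x² + 16x − 20.
Step 3: lead(9x⁶ + 50x⁵ + 34x⁴ + 38x³ − 31x² + 16x − 20) ÷ lead(D) = 9x⁶ ÷ −x = −9x⁵. Subtract (−9x⁵)·D = 9x⁶ + 45x⁵. Remainder: 5x⁵ + 34x⁴ + 38x³ − 31x² + 16x − 20.
Step 4: lead(5x⁵ + 34x⁴ + 38x³ − 31x² + 16x − 20) ÷ lead(D) = 5x⁵ ÷ −x = −5x⁴. Subtract (−5x⁴)·D = 5x⁵ + 25x⁴. Remainder: 9x⁴ + 38x³ − 31x² + 16x − 20.
Step 5: lead(9x⁴ + 38x³ − 31x² + 16x − 20) ÷ lead(D) = 9x⁴ ÷ −x = −9x³. Subtract (−9x³)·D = 9x⁴ + 45x³. Remainder: −7x³ − 31x² + 16x − 20.
Step 6: lead(−7x³ − 31x² + 16x − 20) ÷ lead(D) = −7x³ ÷ −x = 7x². Subtract (7x²)·D = −7x³ − 35x². Remainder: 4x² + 16x − 20.
Step 7: lead(4x² + 16x − 20) ÷ lead(D) = 4x² ÷ −x = −4x. Subtract (−4x)·D = 4x² + 20x. Remainder: −4x − 20.
Step 8: lead(−4x − 20) ÷ lead(D) = −4x ÷ −x = 4. Subtract (4)·D = −4x − 20. Remainder: 0.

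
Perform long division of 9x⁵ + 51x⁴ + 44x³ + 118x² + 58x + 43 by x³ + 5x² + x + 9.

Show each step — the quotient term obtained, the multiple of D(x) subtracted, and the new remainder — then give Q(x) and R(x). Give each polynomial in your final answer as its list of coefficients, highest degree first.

Step 1: lead(9x⁵ + 51x⁴ + 44x³ + 118x² + 58x + 43) ÷ lead(D) = 9x⁵ ÷ x³ = 9x². Subtract (9x²)·D = 9x⁵ + 45x⁴ + 9x³ + 81x². Remainder: 6x⁴ + 35x³ + 37x² + 58x + 43.
Step 2: lead(6x⁴ + 35x³ + 37x² + 58x + 43) ÷ lead(D) = 6x⁴ ÷ x³ = 6x. Subtract (6x)·D = 6x⁴ + 30x³ + 6x² + 54x. Remainder: 5x³ + 31x² + 4x + 43.
Step 3: lead(5x³ + 31x² + 4x + 43) ÷ lead(D) = 5x³ ÷ x³ = 5. Subtract (5)·D = 5x³ + 25x² + 5x + 45. Remainder: 6x² − x − 2.

Q = [9, 6, 5]; R = [6, -1, -2]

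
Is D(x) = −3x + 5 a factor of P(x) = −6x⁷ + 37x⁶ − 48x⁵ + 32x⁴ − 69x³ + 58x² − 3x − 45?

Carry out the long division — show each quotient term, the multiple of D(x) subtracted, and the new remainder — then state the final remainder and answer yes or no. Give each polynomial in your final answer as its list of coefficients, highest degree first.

Step 1: lead(−6x⁷ + 37x⁶ − 48x⁵ + 32x⁴ − 69x³ + 58x² − 3x − 45) ÷ lead(D) = −6x⁷ ÷ −3x = 2x⁶. Subtract (2x⁶)·D = −6x⁷ + 10x⁶. Remainder: 27x⁶ − 48x⁵ + 32x⁴ − 69x³ + 58x² − 3x − 45.
Step 2: lead(27x⁶ − 48x⁵ + 32x⁴ − 69x³ + 58x² − 3x − 45) ÷ lead(D) = 27x⁶ ÷ −3x = −9x⁵. Subtract (−9x⁵)·D = 27x⁶ − 45x⁵. Remainder: −3x⁵ + 32x⁴ − 69x³ + 58x² − 3x − 45.
Step 3: lead(−3x⁵ + 32x⁴ − 69x³ + 58x² − 3x − 45) ÷ lead(D) = −3x⁵ ÷ −3x = x⁴. Subtract (x⁴)·D = −3x⁵ + 5x⁴. Remainder: 27x⁴ − 69x³ + 58x² − 3x − 45.
Step 4: lead(27x⁴ − 69x³ + 58x² − 3x − 45) ÷ lead(D) = 27x⁴ ÷ −3x = −9x³. Subtract (−9x³)·D = 27x⁴ − 45x³. Remainder: −24x³ + 58x² − 3x − 45.
Step 5: lead(−24x³ + 58x² − 3x − 45) ÷ lead(D) = −24x³ ÷ −3x = 8x². Subtract (8x²)·D = −24x³ + 40x². Remainder: 18x² − 3x − 45.
Step 6: lead(18x² − 3x − 45) ÷ lead(D) = 18x² ÷ −3x = −6x. Subtract (−6x)·D = 18x² − 30x. Remainder: 27x − 45.
Step 7: lead(27x − 45) ÷ lead(D) = 27x ÷ −3x = −9. Subtract (−9)·D = 27x − 45. Remainder: 0.

R = [0], so D(x) is a factor of P(x). yes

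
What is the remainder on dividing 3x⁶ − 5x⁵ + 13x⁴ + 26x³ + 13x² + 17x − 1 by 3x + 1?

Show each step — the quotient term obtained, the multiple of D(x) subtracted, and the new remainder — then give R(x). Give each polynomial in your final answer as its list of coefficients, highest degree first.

Step 1: lead(3x⁶ − 5x⁵ + 13x⁴ + 26x³ + 13x² + 17x − 1) ÷ lead(D) = 3x⁶ ÷ 3x = x⁵. Subtract (x⁵)·D = 3x⁶ + x⁵. Remainder: −6x⁵ + 13x⁴ + 26x³ + 13x² + 17x − 1.
Step 2: lead(−6x⁵ + 13x⁴ + 26x³ + 13x² + 17x − 1) ÷ lead(D) = −6x⁵ ÷ 3x = −2x⁴. Subtract (−2x⁴)·D = −6x⁵ − 2x⁴. Remainder: 15x⁴ + 26x³ + 13x² + 17x − 1.
Step 3: lead(15x⁴ + 26x³ + 13x² + 17x − 1) ÷ lead(D) = 15x⁴ ÷ 3x = 5x³. Subtract (5x³)·D = 15x⁴ + 5x³. Remainder: 21x³ + 13x² + 17x − 1.
Step 4: lead(21x³ + 13x² + 17x − 1) ÷ lead(D) = 21x³ ÷ 3x = 7x². Subtract (7x²)·D = 21x³ + 7x². Remainder: 6x² + 17x − 1.
Step 5: lead(6x² + 17x − 1) ÷ lead(D) = 6x² ÷ 3x = 2x. Subtract (2x)·D = 6x² + 2x. Remainder: 15x − 1.
Step 6: lead(15x − 1) ÷ lead(D) = 15x ÷ 3x = 5. Subtract (5)·D = 15x + 5. Remainder: −6.

R = [-6]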